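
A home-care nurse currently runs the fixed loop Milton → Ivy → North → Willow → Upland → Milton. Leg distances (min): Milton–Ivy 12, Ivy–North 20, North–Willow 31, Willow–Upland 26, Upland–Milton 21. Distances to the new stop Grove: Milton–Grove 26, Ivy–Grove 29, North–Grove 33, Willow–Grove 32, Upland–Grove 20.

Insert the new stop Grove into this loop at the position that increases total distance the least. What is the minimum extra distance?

Adding 25 min by placing Grove on the Upland–Milton leg.

Insertion cost between consecutive stops i–j is d(i,Grove) + d(Grove,j) − d(i,j):
  between Milton and Ivy: 26 + 29 − 12 = 43
  between Ivy and North: 29 + 33 − 20 = 42
  between North and Willow: 33 + 32 − 31 = 34
  between Willow and Upland: 32 + 20 − 26 = 26
  between Upland and Milton: 20 + 26 − 21 = 25
Cheapest insertion is between Upland and Milton, adding 25.
New total = 110 + 25 = 135.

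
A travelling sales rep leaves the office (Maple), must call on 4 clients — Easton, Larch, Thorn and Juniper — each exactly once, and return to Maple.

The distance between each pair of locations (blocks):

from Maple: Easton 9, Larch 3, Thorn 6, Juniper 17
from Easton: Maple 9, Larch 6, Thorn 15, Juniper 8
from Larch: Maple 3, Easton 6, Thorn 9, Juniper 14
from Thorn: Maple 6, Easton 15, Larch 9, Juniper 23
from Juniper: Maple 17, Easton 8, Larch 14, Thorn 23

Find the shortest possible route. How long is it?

With 4 stops there are 4!/2 = 12 distinct round trips (a route and its reverse cost the same).
Maple-Easton-Larch-Thorn-Juniper-Maple: 9+6+9+23+17 = 64
Maple-Easton-Larch-Juniper-Thorn-Maple: 9+6+14+23+6 = 58
Maple-Easton-Thorn-Larch-Juniper-Maple: 9+15+9+14+17 = 64
Maple-Easton-Thorn-Juniper-Larch-Maple: 9+15+23+14+3 = 64
Maple-Easton-Juniper-Larch-Thorn-Maple: 9+8+14+9+6 = 46
Maple-Easton-Juniper-Thorn-Larch-Maple: 9+8+23+9+3 = 52
Maple-Larch-Easton-Thorn-Juniper-Maple: 3+6+15+23+17 = 64
Maple-Larch-Easton-Juniper-Thorn-Maple: 3+6+8+23+6 = 46
Maple-Larch-Thorn-Easton-Juniper-Maple: 3+9+15+8+17 = 52
Maple-Larch-Juniper-Easton-Thorn-Maple: 3+14+8+15+6 = 46
Maple-Thorn-Easton-Larch-Juniper-Maple: 6+15+6+14+17 = 58
Maple-Thorn-Larch-Easton-Juniper-Maple: 6+9+6+8+17 = 46
The minimum is 46.
One optimal route: Maple → Easton → Juniper → Larch → Thorn → Maple (or its reverse).

46 blocks — the shortest possible round trip.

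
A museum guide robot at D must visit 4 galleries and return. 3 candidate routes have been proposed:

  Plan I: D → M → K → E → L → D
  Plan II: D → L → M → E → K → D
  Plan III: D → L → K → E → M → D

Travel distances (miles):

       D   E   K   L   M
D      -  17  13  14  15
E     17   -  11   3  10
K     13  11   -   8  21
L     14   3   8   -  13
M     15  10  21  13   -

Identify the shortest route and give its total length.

Plan I: 15 + 21 + 11 + 3 + 14 = 64
Plan II: 14 + 13 + 10 + 11 + 13 = 61
Plan III: 14 + 8 + 11 + 10 + 15 = 58

58 miles — Plan III is the shortest.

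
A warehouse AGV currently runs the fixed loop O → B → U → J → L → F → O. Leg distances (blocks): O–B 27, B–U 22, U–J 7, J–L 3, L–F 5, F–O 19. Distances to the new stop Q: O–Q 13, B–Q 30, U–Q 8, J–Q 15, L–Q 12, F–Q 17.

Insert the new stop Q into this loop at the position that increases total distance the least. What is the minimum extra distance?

Adding 11 blocks by placing Q on the F–O leg.

Insertion cost between consecutive stops i–j is d(i,Q) + d(Q,j) − d(i,j):
  between O and B: 13 + 30 − 27 = 16
  between B and U: 30 + 8 − 22 = 16
  between U and J: 8 + 15 − 7 = 16
  between J and L: 15 + 12 − 3 = 24
  between L and F: 12 + 17 − 5 = 24
  between F and O: 17 + 13 − 19 = 11
Cheapest insertion is between F and O, adding 11.
New total = 83 + 11 = 94.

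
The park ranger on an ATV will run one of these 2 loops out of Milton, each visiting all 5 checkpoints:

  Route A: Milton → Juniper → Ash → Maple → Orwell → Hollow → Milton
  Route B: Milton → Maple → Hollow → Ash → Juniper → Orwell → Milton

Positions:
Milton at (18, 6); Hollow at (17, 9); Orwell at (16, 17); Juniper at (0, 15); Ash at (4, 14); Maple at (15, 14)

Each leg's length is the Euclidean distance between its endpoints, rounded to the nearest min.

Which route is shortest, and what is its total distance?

Route A: 20 + 4 + 11 + 3 + 8 + 3 = 49
Route B: 9 + 5 + 14 + 4 + 16 + 11 = 59

Shortest is Route A, total 49 min.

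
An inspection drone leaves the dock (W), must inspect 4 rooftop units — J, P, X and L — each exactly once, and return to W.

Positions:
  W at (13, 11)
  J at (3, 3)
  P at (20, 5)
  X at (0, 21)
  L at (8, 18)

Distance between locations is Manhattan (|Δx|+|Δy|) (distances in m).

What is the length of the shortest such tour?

With 4 stops there are 4!/2 = 12 distinct round trips (a route and its reverse cost the same).
W → J → P → X → L → W: 18+19+36+11+12 = 96
W → J → P → L → X → W: 18+19+25+11+23 = 96
W → J → X → P → L → W: 18+21+36+25+12 = 112
W → J → X → L → P → W: 18+21+11+25+13 = 88
W → J → L → P → X → W: 18+20+25+36+23 = 122
W → J → L → X → P → W: 18+20+11+36+13 = 98
W → P → J → X → L → W: 13+19+21+11+12 = 76
W → P → J → L → X → W: 13+19+20+11+23 = 86
W → P → X → J → L → W: 13+36+21+20+12 = 102
W → P → L → J → X → W: 13+25+20+21+23 = 102
W → X → J → P → L → W: 23+21+19+25+12 = 100
W → X → P → J → L → W: 23+36+19+20+12 = 110
The minimum is 76.
One optimal route: W → P → J → X → L → W (or its reverse).

76 m — the shortest possible round trip.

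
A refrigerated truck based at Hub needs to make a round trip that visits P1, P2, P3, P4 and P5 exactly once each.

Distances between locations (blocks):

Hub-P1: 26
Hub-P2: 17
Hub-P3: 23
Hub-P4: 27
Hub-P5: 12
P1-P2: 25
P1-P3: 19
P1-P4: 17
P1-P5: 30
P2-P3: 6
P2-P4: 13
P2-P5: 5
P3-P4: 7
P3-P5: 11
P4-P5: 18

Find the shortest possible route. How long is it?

Shortest round trip = 73 blocks.

There are 60 distinct closed tours to check (reversals are equivalent).
Hub→P1→P2→P3→P4→P5→Hub: 26+25+6+7+18+12 = 94
Hub→P1→P2→P3→P5→P4→Hub: 26+25+6+11+18+27 = 113
Hub→P1→P2→P4→P3→P5→Hub: 26+25+13+7+11+12 = 94
Hub→P1→P2→P4→P5→P3→Hub: 26+25+13+18+11+23 = 116
Hub→P1→P2→P5→P3→P4→Hub: 26+25+5+11+7+27 = 101
Hub→P1→P2→P5→P4→P3→Hub: 26+25+5+18+7+23 = 104
Hub→P1→P3→P2→P4→P5→Hub: 26+19+6+13+18+12 = 94
Hub→P1→P3→P2→P5→P4→Hub: 26+19+6+5+18+27 = 101
Hub→P1→P3→P4→P2→P5→Hub: 26+19+7+13+5+12 = 82
Hub→P1→P3→P4→P5→P2→Hub: 26+19+7+18+5+17 = 92
Hub→P1→P3→P5→P2→P4→Hub: 26+19+11+5+13+27 = 101
Hub→P1→P3→P5→P4→P2→Hub: 26+19+11+18+13+17 = 104
Hub→P1→P4→P2→P3→P5→Hub: 26+17+13+6+11+12 = 85
Hub→P1→P4→P2→P5→P3→Hub: 26+17+13+5+11+23 = 95
… (46 more)
Hub→P1→P4→P3→P2→P5→Hub: 26+17+7+6+5+12 = 73  ← best
The minimum is 73.
One optimal route: Hub → P1 → P4 → P3 → P2 → P5 → Hub (or its reverse).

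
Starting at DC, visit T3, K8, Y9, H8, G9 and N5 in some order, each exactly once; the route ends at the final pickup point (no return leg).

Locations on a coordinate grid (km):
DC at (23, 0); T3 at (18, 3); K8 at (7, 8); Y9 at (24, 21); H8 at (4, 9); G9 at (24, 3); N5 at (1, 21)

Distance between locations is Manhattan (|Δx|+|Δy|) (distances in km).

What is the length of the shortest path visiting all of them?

There are 6! = 720 possible orderings.
DC→T3→K8→Y9→H8→G9→N5: 8+16+30+32+26+41 = 153
DC→T3→K8→Y9→H8→N5→G9: 8+16+30+32+15+41 = 142
DC→T3→K8→Y9→G9→H8→N5: 8+16+30+18+26+15 = 113
DC→T3→K8→Y9→G9→N5→H8: 8+16+30+18+41+15 = 128
DC→T3→K8→Y9→N5→H8→G9: 8+16+30+23+15+26 = 118
DC→T3→K8→Y9→N5→G9→H8: 8+16+30+23+41+26 = 144
DC→T3→K8→H8→Y9→G9→N5: 8+16+4+32+18+41 = 119
DC→T3→K8→H8→Y9→N5→G9: 8+16+4+32+23+41 = 124
… (712 more)
DC→G9→T3→K8→H8→N5→Y9: 4+6+16+4+15+23 = 68  ← best
The minimum is 68.
One shortest path: DC → G9 → T3 → K8 → H8 → N5 → Y9.

68 km — the minimum one-way total.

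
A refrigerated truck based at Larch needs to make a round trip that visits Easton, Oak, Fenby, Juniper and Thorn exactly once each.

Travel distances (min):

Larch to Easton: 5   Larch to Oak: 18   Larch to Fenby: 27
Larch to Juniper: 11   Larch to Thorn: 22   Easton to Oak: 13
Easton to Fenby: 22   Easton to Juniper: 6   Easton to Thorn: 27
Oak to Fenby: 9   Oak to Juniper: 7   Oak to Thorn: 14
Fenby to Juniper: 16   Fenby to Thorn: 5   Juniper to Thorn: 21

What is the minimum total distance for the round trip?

There are 60 distinct closed tours to check (reversals are equivalent).
Larch → Easton → Oak → Fenby → Juniper → Thorn → Larch: 5+13+9+16+21+22 = 86
Larch → Easton → Oak → Fenby → Thorn → Juniper → Larch: 5+13+9+5+21+11 = 64
Larch → Easton → Oak → Juniper → Fenby → Thorn → Larch: 5+13+7+16+5+22 = 68
Larch → Easton → Oak → Juniper → Thorn → Fenby → Larch: 5+13+7+21+5+27 = 78
Larch → Easton → Oak → Thorn → Fenby → Juniper → Larch: 5+13+14+5+16+11 = 64
Larch → Easton → Oak → Thorn → Juniper → Fenby → Larch: 5+13+14+21+16+27 = 96
Larch → Easton → Fenby → Oak → Juniper → Thorn → Larch: 5+22+9+7+21+22 = 86
Larch → Easton → Fenby → Oak → Thorn → Juniper → Larch: 5+22+9+14+21+11 = 82
Larch → Easton → Fenby → Juniper → Oak → Thorn → Larch: 5+22+16+7+14+22 = 86
Larch → Easton → Fenby → Juniper → Thorn → Oak → Larch: 5+22+16+21+14+18 = 96
Larch → Easton → Fenby → Thorn → Oak → Juniper → Larch: 5+22+5+14+7+11 = 64
Larch → Easton → Fenby → Thorn → Juniper → Oak → Larch: 5+22+5+21+7+18 = 78
Larch → Easton → Juniper → Oak → Fenby → Thorn → Larch: 5+6+7+9+5+22 = 54
Larch → Easton → Juniper → Oak → Thorn → Fenby → Larch: 5+6+7+14+5+27 = 64
… (46 more)
The minimum is 54.
One optimal route: Larch → Easton → Juniper → Oak → Fenby → Thorn → Larch (or its reverse).

Shortest round trip = 54 min.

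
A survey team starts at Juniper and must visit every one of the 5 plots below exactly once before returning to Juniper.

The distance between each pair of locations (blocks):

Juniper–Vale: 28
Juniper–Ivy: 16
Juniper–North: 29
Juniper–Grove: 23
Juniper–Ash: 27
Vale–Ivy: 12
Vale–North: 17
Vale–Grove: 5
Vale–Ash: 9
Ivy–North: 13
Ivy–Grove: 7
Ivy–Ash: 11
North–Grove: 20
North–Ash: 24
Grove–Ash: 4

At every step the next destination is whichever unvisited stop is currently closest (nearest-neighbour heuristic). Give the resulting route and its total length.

From Juniper: distances to unvisited — Ivy=16, Grove=23, Ash=27, Vale=28, North=29. Nearest is Ivy (16).
From Ivy: distances to unvisited — Grove=7, Ash=11, Vale=12, North=13. Nearest is Grove (7).
From Grove: distances to unvisited — Ash=4, Vale=5, North=20. Nearest is Ash (4).
From Ash: distances to unvisited — Vale=9, North=24. Nearest is Vale (9).
From Vale: distances to unvisited — North=17. Nearest is North (17).
Return North→Juniper: 29.
Total = 16 + 7 + 4 + 9 + 17 + 29 = 82.

Nearest-neighbour total = 82 blocks; route Juniper → Ivy → Grove → Ash → Vale → North → Juniper.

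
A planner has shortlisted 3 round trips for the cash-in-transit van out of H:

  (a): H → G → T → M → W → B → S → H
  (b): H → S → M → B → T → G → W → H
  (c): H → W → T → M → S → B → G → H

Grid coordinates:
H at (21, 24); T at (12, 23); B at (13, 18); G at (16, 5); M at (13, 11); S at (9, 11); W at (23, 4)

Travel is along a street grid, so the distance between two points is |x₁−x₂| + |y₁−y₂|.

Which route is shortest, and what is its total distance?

Shortest is (b), total 94.

(a): 24 + 22 + 13 + 17 + 24 + 11 + 25 = 136
(b): 25 + 4 + 7 + 6 + 22 + 8 + 22 = 94
(c): 22 + 30 + 13 + 4 + 11 + 16 + 24 = 120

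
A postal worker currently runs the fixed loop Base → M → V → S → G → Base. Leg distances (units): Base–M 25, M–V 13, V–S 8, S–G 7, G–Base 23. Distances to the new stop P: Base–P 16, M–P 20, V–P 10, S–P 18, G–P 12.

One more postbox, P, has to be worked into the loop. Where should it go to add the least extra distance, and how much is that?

Insertion cost between consecutive stops i–j is d(i,P) + d(P,j) − d(i,j):
  between Base and M: 16 + 20 − 25 = 11
  between M and V: 20 + 10 − 13 = 17
  between V and S: 10 + 18 − 8 = 20
  between S and G: 18 + 12 − 7 = 23
  between G and Base: 12 + 16 − 23 = 5
Cheapest insertion is between G and Base, adding 5.
New total = 76 + 5 = 81.

Minimum extra distance: 5, inserting P between G and Base.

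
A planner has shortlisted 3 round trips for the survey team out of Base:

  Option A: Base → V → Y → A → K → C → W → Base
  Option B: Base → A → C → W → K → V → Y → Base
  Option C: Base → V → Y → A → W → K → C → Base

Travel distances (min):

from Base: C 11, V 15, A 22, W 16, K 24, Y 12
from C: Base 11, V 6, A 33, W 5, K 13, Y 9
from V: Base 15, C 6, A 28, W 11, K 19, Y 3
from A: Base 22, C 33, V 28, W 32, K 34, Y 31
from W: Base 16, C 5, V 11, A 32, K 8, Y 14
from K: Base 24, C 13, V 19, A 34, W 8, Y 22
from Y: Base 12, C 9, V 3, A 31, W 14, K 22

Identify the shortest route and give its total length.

Option A: 15 + 3 + 31 + 34 + 13 + 5 + 16 = 117
Option B: 22 + 33 + 5 + 8 + 19 + 3 + 12 = 102
Option C: 15 + 3 + 31 + 32 + 8 + 13 + 11 = 113

102 min — Option B is the shortest.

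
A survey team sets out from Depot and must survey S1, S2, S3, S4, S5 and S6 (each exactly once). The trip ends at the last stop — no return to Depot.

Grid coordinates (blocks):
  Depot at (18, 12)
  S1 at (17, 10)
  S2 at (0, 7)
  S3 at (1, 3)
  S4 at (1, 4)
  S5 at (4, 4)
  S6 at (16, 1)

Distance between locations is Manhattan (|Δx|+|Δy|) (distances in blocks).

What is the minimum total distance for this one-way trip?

37 blocks — the minimum one-way total.

There are 6! = 720 possible orderings.
Depot - S1 - S2 - S3 - S4 - S5 - S6: 3+20+5+1+3+15 = 47
Depot - S1 - S2 - S3 - S4 - S6 - S5: 3+20+5+1+18+15 = 62
Depot - S1 - S2 - S3 - S5 - S4 - S6: 3+20+5+4+3+18 = 53
Depot - S1 - S2 - S3 - S5 - S6 - S4: 3+20+5+4+15+18 = 65
Depot - S1 - S2 - S3 - S6 - S4 - S5: 3+20+5+17+18+3 = 66
Depot - S1 - S2 - S3 - S6 - S5 - S4: 3+20+5+17+15+3 = 63
Depot - S1 - S2 - S4 - S3 - S5 - S6: 3+20+4+1+4+15 = 47
Depot - S1 - S2 - S4 - S3 - S6 - S5: 3+20+4+1+17+15 = 60
… (712 more)
Depot - S1 - S6 - S5 - S3 - S4 - S2: 3+10+15+4+1+4 = 37  ← best
The minimum is 37.
One shortest path: Depot → S1 → S6 → S5 → S3 → S4 → S2.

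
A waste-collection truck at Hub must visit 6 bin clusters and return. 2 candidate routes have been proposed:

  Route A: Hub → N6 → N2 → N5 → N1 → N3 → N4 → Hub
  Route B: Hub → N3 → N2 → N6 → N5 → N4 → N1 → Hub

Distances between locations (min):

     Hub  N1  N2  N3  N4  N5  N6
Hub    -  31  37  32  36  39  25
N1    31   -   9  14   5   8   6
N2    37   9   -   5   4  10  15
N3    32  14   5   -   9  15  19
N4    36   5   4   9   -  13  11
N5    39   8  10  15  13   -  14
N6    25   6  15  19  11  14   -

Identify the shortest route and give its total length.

Shortest is Route B, total 115 min.

Route A: 25 + 15 + 10 + 8 + 14 + 9 + 36 = 117
Route B: 32 + 5 + 15 + 14 + 13 + 5 + 31 = 115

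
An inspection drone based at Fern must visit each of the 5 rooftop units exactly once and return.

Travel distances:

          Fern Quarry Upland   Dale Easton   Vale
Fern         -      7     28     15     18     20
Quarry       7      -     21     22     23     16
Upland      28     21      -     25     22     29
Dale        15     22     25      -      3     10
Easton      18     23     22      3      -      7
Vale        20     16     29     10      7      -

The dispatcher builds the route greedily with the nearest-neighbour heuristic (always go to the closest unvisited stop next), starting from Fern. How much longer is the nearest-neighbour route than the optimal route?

From Fern: Quarry=7, Dale=15, Easton=18, Vale=20, Upland=28 → choose Quarry (7).
From Quarry: Vale=16, Upland=21, Dale=22, Easton=23 → choose Vale (16).
From Vale: Easton=7, Dale=10, Upland=29 → choose Easton (7).
From Easton: Dale=3, Upland=22 → choose Dale (3).
From Dale: Upland=25 → choose Upland (25).
NN route Fern → Quarry → Vale → Easton → Dale → Upland → Fern costs 86.
Optimal: Fern → Quarry → Upland → Easton → Vale → Dale → Fern costs 82 (by enumerating all 60 distinct tours).
Excess = 86 − 82 = 4.

The nearest-neighbour route is 4 longer than optimal.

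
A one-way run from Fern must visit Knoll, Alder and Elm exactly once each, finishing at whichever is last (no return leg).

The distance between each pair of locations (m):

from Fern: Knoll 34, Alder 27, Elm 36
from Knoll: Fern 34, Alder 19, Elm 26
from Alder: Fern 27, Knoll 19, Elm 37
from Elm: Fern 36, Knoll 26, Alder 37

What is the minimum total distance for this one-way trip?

Shortest open route: 72 m.

There are 3! = 6 possible orderings.
Fern - Knoll - Alder - Elm: 34+19+37 = 90
Fern - Knoll - Elm - Alder: 34+26+37 = 97
Fern - Alder - Knoll - Elm: 27+19+26 = 72
Fern - Alder - Elm - Knoll: 27+37+26 = 90
Fern - Elm - Knoll - Alder: 36+26+19 = 81
Fern - Elm - Alder - Knoll: 36+37+19 = 92
The minimum is 72.
One shortest path: Fern → Alder → Knoll → Elm.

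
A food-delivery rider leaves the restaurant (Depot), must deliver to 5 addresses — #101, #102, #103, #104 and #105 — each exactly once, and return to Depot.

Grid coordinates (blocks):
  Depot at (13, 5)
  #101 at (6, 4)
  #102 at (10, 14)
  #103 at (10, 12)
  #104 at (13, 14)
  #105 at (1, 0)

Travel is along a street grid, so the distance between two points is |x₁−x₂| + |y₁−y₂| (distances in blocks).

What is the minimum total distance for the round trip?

Minimum total distance: 52 blocks.

With 5 stops there are 5!/2 = 60 distinct round trips (a route and its reverse cost the same).
Depot→#101→#102→#103→#104→#105→Depot: 8+14+2+5+26+17 = 72
Depot→#101→#102→#103→#105→#104→Depot: 8+14+2+21+26+9 = 80
Depot→#101→#102→#104→#103→#105→Depot: 8+14+3+5+21+17 = 68
Depot→#101→#102→#104→#105→#103→Depot: 8+14+3+26+21+10 = 82
Depot→#101→#102→#105→#103→#104→Depot: 8+14+23+21+5+9 = 80
Depot→#101→#102→#105→#104→#103→Depot: 8+14+23+26+5+10 = 86
Depot→#101→#103→#102→#104→#105→Depot: 8+12+2+3+26+17 = 68
Depot→#101→#103→#102→#105→#104→Depot: 8+12+2+23+26+9 = 80
Depot→#101→#103→#104→#102→#105→Depot: 8+12+5+3+23+17 = 68
Depot→#101→#103→#104→#105→#102→Depot: 8+12+5+26+23+12 = 86
Depot→#101→#103→#105→#102→#104→Depot: 8+12+21+23+3+9 = 76
Depot→#101→#103→#105→#104→#102→Depot: 8+12+21+26+3+12 = 82
Depot→#101→#104→#102→#103→#105→Depot: 8+17+3+2+21+17 = 68
Depot→#101→#104→#102→#105→#103→Depot: 8+17+3+23+21+10 = 82
… (46 more)
Depot→#101→#105→#103→#102→#104→Depot: 8+9+21+2+3+9 = 52  ← best
The minimum is 52.
One optimal route: Depot → #101 → #105 → #103 → #102 → #104 → Depot (or its reverse).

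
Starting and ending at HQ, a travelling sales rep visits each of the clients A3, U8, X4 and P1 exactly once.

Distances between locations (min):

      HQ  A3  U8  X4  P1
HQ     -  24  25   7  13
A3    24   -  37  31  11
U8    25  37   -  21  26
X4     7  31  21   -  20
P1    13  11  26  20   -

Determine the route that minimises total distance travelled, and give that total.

Shortest round trip = 89 min.

There are 12 distinct closed tours to check (reversals are equivalent).
HQ→A3→U8→X4→P1→HQ: 24+37+21+20+13 = 115
HQ→A3→U8→P1→X4→HQ: 24+37+26+20+7 = 114
HQ→A3→X4→U8→P1→HQ: 24+31+21+26+13 = 115
HQ→A3→X4→P1→U8→HQ: 24+31+20+26+25 = 126
HQ→A3→P1→U8→X4→HQ: 24+11+26+21+7 = 89
HQ→A3→P1→X4→U8→HQ: 24+11+20+21+25 = 101
HQ→U8→A3→X4→P1→HQ: 25+37+31+20+13 = 126
HQ→U8→A3→P1→X4→HQ: 25+37+11+20+7 = 100
HQ→U8→X4→A3→P1→HQ: 25+21+31+11+13 = 101
HQ→U8→P1→A3→X4→HQ: 25+26+11+31+7 = 100
HQ→X4→A3→U8→P1→HQ: 7+31+37+26+13 = 114
HQ→X4→U8→A3→P1→HQ: 7+21+37+11+13 = 89
The minimum is 89.
One optimal route: HQ → A3 → P1 → U8 → X4 → HQ (or its reverse).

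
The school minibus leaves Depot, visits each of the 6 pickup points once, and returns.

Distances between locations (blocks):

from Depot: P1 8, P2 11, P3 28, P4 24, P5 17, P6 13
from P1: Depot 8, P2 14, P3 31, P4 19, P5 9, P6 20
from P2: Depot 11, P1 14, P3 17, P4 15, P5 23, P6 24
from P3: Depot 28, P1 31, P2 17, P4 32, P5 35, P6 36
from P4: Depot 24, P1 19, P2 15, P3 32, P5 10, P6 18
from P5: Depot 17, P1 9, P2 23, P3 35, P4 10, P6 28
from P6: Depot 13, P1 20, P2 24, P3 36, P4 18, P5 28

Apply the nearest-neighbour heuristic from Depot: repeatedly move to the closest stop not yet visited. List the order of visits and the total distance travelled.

Depot → [P1:8 / P2:11 / P6:13 / P5:17 / P4:24 / P3:28] → P1 (8)
P1 → [P5:9 / P2:14 / P4:19 / P6:20 / P3:31] → P5 (9)
P5 → [P4:10 / P2:23 / P6:28 / P3:35] → P4 (10)
P4 → [P2:15 / P6:18 / P3:32] → P2 (15)
P2 → [P3:17 / P6:24] → P3 (17)
P3 → [P6:36] → P6 (36)
Return P6→Depot: 13.
Total = 8 + 9 + 10 + 15 + 17 + 36 + 13 = 108.

Nearest-neighbour total = 108 blocks; route Depot → P1 → P5 → P4 → P2 → P3 → P6 → Depot.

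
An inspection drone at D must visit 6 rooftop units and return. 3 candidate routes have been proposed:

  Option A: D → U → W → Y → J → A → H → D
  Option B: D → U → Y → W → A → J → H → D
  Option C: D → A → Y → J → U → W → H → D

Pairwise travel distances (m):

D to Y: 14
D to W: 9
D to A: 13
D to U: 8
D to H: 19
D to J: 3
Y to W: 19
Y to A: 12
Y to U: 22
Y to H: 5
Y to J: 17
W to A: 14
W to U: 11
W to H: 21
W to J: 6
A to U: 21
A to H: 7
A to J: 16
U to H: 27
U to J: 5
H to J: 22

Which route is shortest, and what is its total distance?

Shortest is Option A, total 97 m.

Option A: 8 + 11 + 19 + 17 + 16 + 7 + 19 = 97
Option B: 8 + 22 + 19 + 14 + 16 + 22 + 19 = 120
Option C: 13 + 12 + 17 + 5 + 11 + 21 + 19 = 98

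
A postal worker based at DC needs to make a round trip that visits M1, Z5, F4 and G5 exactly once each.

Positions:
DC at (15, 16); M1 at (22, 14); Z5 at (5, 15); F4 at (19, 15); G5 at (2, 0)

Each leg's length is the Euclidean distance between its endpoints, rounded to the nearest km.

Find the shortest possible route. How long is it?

There are 12 distinct closed tours to check (reversals are equivalent).
DC - M1 - Z5 - F4 - G5 - DC: 7+17+14+23+21 = 82
DC - M1 - Z5 - G5 - F4 - DC: 7+17+15+23+4 = 66
DC - M1 - F4 - Z5 - G5 - DC: 7+3+14+15+21 = 60
DC - M1 - F4 - G5 - Z5 - DC: 7+3+23+15+10 = 58
DC - M1 - G5 - Z5 - F4 - DC: 7+24+15+14+4 = 64
DC - M1 - G5 - F4 - Z5 - DC: 7+24+23+14+10 = 78
DC - Z5 - M1 - F4 - G5 - DC: 10+17+3+23+21 = 74
DC - Z5 - M1 - G5 - F4 - DC: 10+17+24+23+4 = 78
DC - Z5 - F4 - M1 - G5 - DC: 10+14+3+24+21 = 72
DC - Z5 - G5 - M1 - F4 - DC: 10+15+24+3+4 = 56
DC - F4 - M1 - Z5 - G5 - DC: 4+3+17+15+21 = 60
DC - F4 - Z5 - M1 - G5 - DC: 4+14+17+24+21 = 80
The minimum is 56.
One optimal route: DC → Z5 → G5 → M1 → F4 → DC (or its reverse).

Minimum total distance: 56 km.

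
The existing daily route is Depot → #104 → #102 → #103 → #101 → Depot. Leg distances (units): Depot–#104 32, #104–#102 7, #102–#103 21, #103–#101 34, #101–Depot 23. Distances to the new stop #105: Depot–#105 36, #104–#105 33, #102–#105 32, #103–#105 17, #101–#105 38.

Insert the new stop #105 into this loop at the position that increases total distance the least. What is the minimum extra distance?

Insertion cost between consecutive stops i–j is d(i,#105) + d(#105,j) − d(i,j):
  between Depot and #104: 36 + 33 − 32 = 37
  between #104 and #102: 33 + 32 − 7 = 58
  between #102 and #103: 32 + 17 − 21 = 28
  between #103 and #101: 17 + 38 − 34 = 21
  between #101 and Depot: 38 + 36 − 23 = 51
Cheapest insertion is between #103 and #101, adding 21.
New total = 117 + 21 = 138.

Minimum extra distance: 21, inserting #105 between #103 and #101.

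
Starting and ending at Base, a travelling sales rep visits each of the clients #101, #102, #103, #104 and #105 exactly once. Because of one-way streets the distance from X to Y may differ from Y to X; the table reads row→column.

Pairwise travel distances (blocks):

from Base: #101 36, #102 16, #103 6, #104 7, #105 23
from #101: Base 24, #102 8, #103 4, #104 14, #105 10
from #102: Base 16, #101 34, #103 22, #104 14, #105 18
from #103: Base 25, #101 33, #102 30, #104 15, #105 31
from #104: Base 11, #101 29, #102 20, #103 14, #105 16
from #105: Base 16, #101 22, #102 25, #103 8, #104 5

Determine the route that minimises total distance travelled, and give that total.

Base→#101→#102→#103→#104→#105→Base: 36+8+22+15+16+16 = 113
Base→#101→#102→#103→#105→#104→Base: 36+8+22+31+5+11 = 113
Base→#101→#102→#104→#103→#105→Base: 36+8+14+14+31+16 = 119
Base→#101→#102→#104→#105→#103→Base: 36+8+14+16+8+25 = 107
Base→#101→#102→#105→#103→#104→Base: 36+8+18+8+15+11 = 96
Base→#101→#102→#105→#104→#103→Base: 36+8+18+5+14+25 = 106
Base→#101→#103→#102→#104→#105→Base: 36+4+30+14+16+16 = 116
Base→#101→#103→#102→#105→#104→Base: 36+4+30+18+5+11 = 104
Base→#101→#103→#104→#102→#105→Base: 36+4+15+20+18+16 = 109
Base→#101→#103→#104→#105→#102→Base: 36+4+15+16+25+16 = 112
Base→#101→#103→#105→#102→#104→Base: 36+4+31+25+14+11 = 121
Base→#101→#103→#105→#104→#102→Base: 36+4+31+5+20+16 = 112
Base→#101→#104→#102→#103→#105→Base: 36+14+20+22+31+16 = 139
Base→#101→#104→#102→#105→#103→Base: 36+14+20+18+8+25 = 121
… (106 more)
Base→#103→#101→#102→#105→#104→Base: 6+33+8+18+5+11 = 81  ← best
The minimum is 81.
One optimal route: Base → #103 → #101 → #102 → #105 → #104 → Base.

Shortest round trip = 81 blocks.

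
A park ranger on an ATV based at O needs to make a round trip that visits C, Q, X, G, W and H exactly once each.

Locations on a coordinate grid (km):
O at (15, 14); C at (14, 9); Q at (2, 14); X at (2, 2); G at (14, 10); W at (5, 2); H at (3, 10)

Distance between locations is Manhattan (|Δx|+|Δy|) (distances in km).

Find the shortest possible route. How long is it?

Minimum total distance: 52 km.

With 6 stops there are 6!/2 = 360 distinct round trips (a route and its reverse cost the same).
O → C → Q → X → G → W → H → O: 6+17+12+20+17+10+16 = 98
O → C → Q → X → G → H → W → O: 6+17+12+20+11+10+22 = 98
O → C → Q → X → W → G → H → O: 6+17+12+3+17+11+16 = 82
O → C → Q → X → W → H → G → O: 6+17+12+3+10+11+5 = 64
O → C → Q → X → H → G → W → O: 6+17+12+9+11+17+22 = 94
O → C → Q → X → H → W → G → O: 6+17+12+9+10+17+5 = 76
O → C → Q → G → X → W → H → O: 6+17+16+20+3+10+16 = 88
O → C → Q → G → X → H → W → O: 6+17+16+20+9+10+22 = 100
… (352 more)
O → Q → H → X → W → C → G → O: 13+5+9+3+16+1+5 = 52  ← best
The minimum is 52.
One optimal route: O → Q → H → X → W → C → G → O (or its reverse).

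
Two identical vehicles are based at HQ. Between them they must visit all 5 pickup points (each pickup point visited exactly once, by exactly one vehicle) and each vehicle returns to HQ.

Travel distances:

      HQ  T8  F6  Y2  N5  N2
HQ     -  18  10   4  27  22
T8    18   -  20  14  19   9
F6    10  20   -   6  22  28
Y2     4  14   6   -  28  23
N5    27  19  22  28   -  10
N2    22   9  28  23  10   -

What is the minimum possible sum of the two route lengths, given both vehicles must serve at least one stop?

Minimum combined distance: 77.

Check every non-empty split of the stops between the two vehicles; for each half take its own optimal tour:
  {T8} + {F6, Y2, N5, N2}: 36 + 64 = 100
  {F6} + {T8, Y2, N5, N2}: 20 + 64 = 84
  {T8, F6} + {Y2, N5, N2}: 48 + 64 = 112
  {Y2} + {T8, F6, N5, N2}: 8 + 69 = 77
  {T8, Y2} + {F6, N5, N2}: 36 + 64 = 100
  {F6, Y2} + {T8, N5, N2}: 20 + 64 = 84
  … (15 splits in total)
Best: vehicle 1 HQ → Y2 → HQ = 8; vehicle 2 HQ → T8 → N2 → N5 → F6 → HQ = 69; combined 77.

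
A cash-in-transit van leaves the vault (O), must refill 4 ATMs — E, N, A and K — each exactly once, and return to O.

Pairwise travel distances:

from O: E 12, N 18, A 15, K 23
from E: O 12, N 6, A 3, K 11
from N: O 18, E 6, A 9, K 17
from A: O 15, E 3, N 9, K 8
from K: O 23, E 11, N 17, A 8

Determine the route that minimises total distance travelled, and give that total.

58 — the shortest possible round trip.

There are 12 distinct closed tours to check (reversals are equivalent).
O-E-N-A-K-O: 12+6+9+8+23 = 58
O-E-N-K-A-O: 12+6+17+8+15 = 58
O-E-A-N-K-O: 12+3+9+17+23 = 64
O-E-A-K-N-O: 12+3+8+17+18 = 58
O-E-K-N-A-O: 12+11+17+9+15 = 64
O-E-K-A-N-O: 12+11+8+9+18 = 58
O-N-E-A-K-O: 18+6+3+8+23 = 58
O-N-E-K-A-O: 18+6+11+8+15 = 58
O-N-A-E-K-O: 18+9+3+11+23 = 64
O-N-K-E-A-O: 18+17+11+3+15 = 64
O-A-E-N-K-O: 15+3+6+17+23 = 64
O-A-N-E-K-O: 15+9+6+11+23 = 64
The minimum is 58.
One optimal route: O → E → N → A → K → O (or its reverse).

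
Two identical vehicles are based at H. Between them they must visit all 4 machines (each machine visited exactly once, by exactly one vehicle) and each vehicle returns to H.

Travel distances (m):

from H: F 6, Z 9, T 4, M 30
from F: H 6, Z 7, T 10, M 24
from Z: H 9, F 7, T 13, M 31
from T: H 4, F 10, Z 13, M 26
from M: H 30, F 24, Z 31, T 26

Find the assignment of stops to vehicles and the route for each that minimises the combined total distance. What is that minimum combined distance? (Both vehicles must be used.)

Minimum combined distance: 78 m.

There are 2^3 − 1 = 7 ways to divide the 4 stops into two non-empty groups. For each, the best each vehicle can do is its own shortest tour through its group:
  {F} + {Z, T, M}: 12 + 70 = 82
  {Z} + {F, T, M}: 18 + 60 = 78
  {F, Z} + {T, M}: 22 + 60 = 82
  {T} + {F, Z, M}: 8 + 70 = 78
  {F, T} + {Z, M}: 20 + 70 = 90
  {Z, T} + {F, M}: 26 + 60 = 86
  … (7 splits in total)
Best: vehicle 1 H → Z → H = 18; vehicle 2 H → F → M → T → H = 60; combined 78.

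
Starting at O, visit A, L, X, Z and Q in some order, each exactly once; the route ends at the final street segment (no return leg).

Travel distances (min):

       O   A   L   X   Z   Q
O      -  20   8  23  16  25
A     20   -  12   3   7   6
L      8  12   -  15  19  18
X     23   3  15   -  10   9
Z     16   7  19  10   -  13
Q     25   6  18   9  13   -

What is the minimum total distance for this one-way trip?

There are 5! = 120 possible orderings.
O → A → L → X → Z → Q: 20+12+15+10+13 = 70
O → A → L → X → Q → Z: 20+12+15+9+13 = 69
O → A → L → Z → X → Q: 20+12+19+10+9 = 70
O → A → L → Z → Q → X: 20+12+19+13+9 = 73
O → A → L → Q → X → Z: 20+12+18+9+10 = 69
O → A → L → Q → Z → X: 20+12+18+13+10 = 73
O → A → X → L → Z → Q: 20+3+15+19+13 = 70
O → A → X → L → Q → Z: 20+3+15+18+13 = 69
O → A → X → Z → L → Q: 20+3+10+19+18 = 70
O → A → X → Z → Q → L: 20+3+10+13+18 = 64
O → A → X → Q → L → Z: 20+3+9+18+19 = 69
O → A → X → Q → Z → L: 20+3+9+13+19 = 64
O → A → Z → L → X → Q: 20+7+19+15+9 = 70
O → A → Z → L → Q → X: 20+7+19+18+9 = 73
… (106 more)
O → L → A → X → Q → Z: 8+12+3+9+13 = 45  ← best
The minimum is 45.
One shortest path: O → L → A → X → Q → Z.

45 min — the minimum one-way total.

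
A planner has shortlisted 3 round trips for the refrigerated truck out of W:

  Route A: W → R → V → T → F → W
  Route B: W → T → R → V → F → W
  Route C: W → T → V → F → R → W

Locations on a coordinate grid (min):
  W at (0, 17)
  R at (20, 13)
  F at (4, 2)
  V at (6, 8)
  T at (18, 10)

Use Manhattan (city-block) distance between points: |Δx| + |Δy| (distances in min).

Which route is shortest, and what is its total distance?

Route A: 24 + 19 + 14 + 22 + 19 = 98
Route B: 25 + 5 + 19 + 8 + 19 = 76
Route C: 25 + 14 + 8 + 27 + 24 = 98

76 min — Route B is the shortest.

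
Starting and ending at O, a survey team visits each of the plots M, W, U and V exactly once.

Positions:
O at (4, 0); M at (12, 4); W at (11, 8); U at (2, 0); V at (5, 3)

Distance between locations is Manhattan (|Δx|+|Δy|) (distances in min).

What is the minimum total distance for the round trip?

Minimum total distance: 36 min.

With 4 stops there are 4!/2 = 12 distinct round trips (a route and its reverse cost the same).
O - M - W - U - V - O: 12+5+17+6+4 = 44
O - M - W - V - U - O: 12+5+11+6+2 = 36
O - M - U - W - V - O: 12+14+17+11+4 = 58
O - M - U - V - W - O: 12+14+6+11+15 = 58
O - M - V - W - U - O: 12+8+11+17+2 = 50
O - M - V - U - W - O: 12+8+6+17+15 = 58
O - W - M - U - V - O: 15+5+14+6+4 = 44
O - W - M - V - U - O: 15+5+8+6+2 = 36
O - W - U - M - V - O: 15+17+14+8+4 = 58
O - W - V - M - U - O: 15+11+8+14+2 = 50
O - U - M - W - V - O: 2+14+5+11+4 = 36
O - U - W - M - V - O: 2+17+5+8+4 = 36
The minimum is 36.
One optimal route: O → M → W → V → U → O (or its reverse).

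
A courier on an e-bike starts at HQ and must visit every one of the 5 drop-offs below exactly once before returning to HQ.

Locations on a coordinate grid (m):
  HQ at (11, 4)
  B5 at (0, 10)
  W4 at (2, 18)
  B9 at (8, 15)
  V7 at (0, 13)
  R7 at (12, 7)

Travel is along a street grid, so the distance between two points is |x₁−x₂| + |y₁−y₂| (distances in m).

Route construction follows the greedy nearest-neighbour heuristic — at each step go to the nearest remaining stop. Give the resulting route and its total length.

Nearest-neighbour total = 52 m; route HQ → R7 → B9 → W4 → V7 → B5 → HQ.

HQ → [R7:4 / B9:14 / B5:17 / V7:20 / W4:23] → R7 (4)
R7 → [B9:12 / B5:15 / V7:18 / W4:21] → B9 (12)
B9 → [W4:9 / V7:10 / B5:13] → W4 (9)
W4 → [V7:7 / B5:10] → V7 (7)
V7 → [B5:3] → B5 (3)
Return B5→HQ: 17.
Total = 4 + 12 + 9 + 7 + 3 + 17 = 52.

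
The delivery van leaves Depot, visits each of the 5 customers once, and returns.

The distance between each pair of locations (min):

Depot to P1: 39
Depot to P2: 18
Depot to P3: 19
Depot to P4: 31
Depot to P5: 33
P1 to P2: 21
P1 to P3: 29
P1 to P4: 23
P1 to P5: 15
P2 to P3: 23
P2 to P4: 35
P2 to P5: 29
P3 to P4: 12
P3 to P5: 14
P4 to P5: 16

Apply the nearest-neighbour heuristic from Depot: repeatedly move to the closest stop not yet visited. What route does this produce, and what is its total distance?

Depot → [P2:18 / P3:19 / P4:31 / P5:33 / P1:39] → P2 (18)
P2 → [P1:21 / P3:23 / P5:29 / P4:35] → P1 (21)
P1 → [P5:15 / P4:23 / P3:29] → P5 (15)
P5 → [P3:14 / P4:16] → P3 (14)
P3 → [P4:12] → P4 (12)
Return P4→Depot: 31.
Total = 18 + 21 + 15 + 14 + 12 + 31 = 111.

111 min along Depot → P2 → P1 → P5 → P3 → P4 → Depot.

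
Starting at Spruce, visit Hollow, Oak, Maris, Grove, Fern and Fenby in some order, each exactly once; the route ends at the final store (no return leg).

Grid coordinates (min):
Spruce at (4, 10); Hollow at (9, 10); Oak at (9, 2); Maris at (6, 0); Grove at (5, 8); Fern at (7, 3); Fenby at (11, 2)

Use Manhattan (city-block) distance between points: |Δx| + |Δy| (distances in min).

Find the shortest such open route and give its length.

Shortest open route: 28 min.

There are 6! = 720 possible orderings.
Spruce - Hollow - Oak - Maris - Grove - Fern - Fenby: 5+8+5+9+7+5 = 39
Spruce - Hollow - Oak - Maris - Grove - Fenby - Fern: 5+8+5+9+12+5 = 44
Spruce - Hollow - Oak - Maris - Fern - Grove - Fenby: 5+8+5+4+7+12 = 41
Spruce - Hollow - Oak - Maris - Fern - Fenby - Grove: 5+8+5+4+5+12 = 39
Spruce - Hollow - Oak - Maris - Fenby - Grove - Fern: 5+8+5+7+12+7 = 44
Spruce - Hollow - Oak - Maris - Fenby - Fern - Grove: 5+8+5+7+5+7 = 37
Spruce - Hollow - Oak - Grove - Maris - Fern - Fenby: 5+8+10+9+4+5 = 41
Spruce - Hollow - Oak - Grove - Maris - Fenby - Fern: 5+8+10+9+7+5 = 44
… (712 more)
Spruce - Grove - Hollow - Oak - Fenby - Fern - Maris: 3+6+8+2+5+4 = 28  ← best
The minimum is 28.
One shortest path: Spruce → Grove → Hollow → Oak → Fenby → Fern → Maris.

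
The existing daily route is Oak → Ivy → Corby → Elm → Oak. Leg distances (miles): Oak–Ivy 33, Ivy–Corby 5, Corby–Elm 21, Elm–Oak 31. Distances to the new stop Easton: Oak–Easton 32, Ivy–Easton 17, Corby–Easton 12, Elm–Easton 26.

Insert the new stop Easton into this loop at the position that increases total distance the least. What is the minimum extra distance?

Insertion cost between consecutive stops i–j is d(i,Easton) + d(Easton,j) − d(i,j):
  between Oak and Ivy: 32 + 17 − 33 = 16
  between Ivy and Corby: 17 + 12 − 5 = 24
  between Corby and Elm: 12 + 26 − 21 = 17
  between Elm and Oak: 26 + 32 − 31 = 27
Cheapest insertion is between Oak and Ivy, adding 16.
New total = 90 + 16 = 106.

Adding 16 miles by placing Easton on the Oak–Ivy leg.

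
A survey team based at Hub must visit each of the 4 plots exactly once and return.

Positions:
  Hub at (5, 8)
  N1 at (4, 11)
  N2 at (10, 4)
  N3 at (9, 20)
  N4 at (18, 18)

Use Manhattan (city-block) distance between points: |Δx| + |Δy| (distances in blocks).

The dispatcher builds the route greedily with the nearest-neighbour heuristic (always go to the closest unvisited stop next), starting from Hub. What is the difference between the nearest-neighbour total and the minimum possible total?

Excess over optimum: 8 blocks.

Hub: N1=4, N2=9, N3=16, N4=23 ⇒ N1
N1: N2=13, N3=14, N4=21 ⇒ N2
N2: N3=17, N4=22 ⇒ N3
N3: N4=11 ⇒ N4
NN route Hub → N1 → N2 → N3 → N4 → Hub costs 68.
Optimal: Hub → N1 → N3 → N4 → N2 → Hub costs 60 (by enumerating all 12 distinct tours).
Excess = 68 − 60 = 8.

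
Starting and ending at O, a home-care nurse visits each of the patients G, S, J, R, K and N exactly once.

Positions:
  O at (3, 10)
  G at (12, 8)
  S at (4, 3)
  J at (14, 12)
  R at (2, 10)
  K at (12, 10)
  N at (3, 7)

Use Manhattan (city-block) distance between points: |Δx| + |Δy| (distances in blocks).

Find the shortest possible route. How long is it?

With 6 stops there are 6!/2 = 360 distinct round trips (a route and its reverse cost the same).
O-G-S-J-R-K-N-O: 11+13+19+14+10+12+3 = 82
O-G-S-J-R-N-K-O: 11+13+19+14+4+12+9 = 82
O-G-S-J-K-R-N-O: 11+13+19+4+10+4+3 = 64
O-G-S-J-K-N-R-O: 11+13+19+4+12+4+1 = 64
O-G-S-J-N-R-K-O: 11+13+19+16+4+10+9 = 82
O-G-S-J-N-K-R-O: 11+13+19+16+12+10+1 = 82
O-G-S-R-J-K-N-O: 11+13+9+14+4+12+3 = 66
O-G-S-R-J-N-K-O: 11+13+9+14+16+12+9 = 84
… (352 more)
O-J-K-G-S-N-R-O: 13+4+2+13+5+4+1 = 42  ← best
The minimum is 42.
One optimal route: O → J → K → G → S → N → R → O (or its reverse).

Shortest round trip = 42 blocks.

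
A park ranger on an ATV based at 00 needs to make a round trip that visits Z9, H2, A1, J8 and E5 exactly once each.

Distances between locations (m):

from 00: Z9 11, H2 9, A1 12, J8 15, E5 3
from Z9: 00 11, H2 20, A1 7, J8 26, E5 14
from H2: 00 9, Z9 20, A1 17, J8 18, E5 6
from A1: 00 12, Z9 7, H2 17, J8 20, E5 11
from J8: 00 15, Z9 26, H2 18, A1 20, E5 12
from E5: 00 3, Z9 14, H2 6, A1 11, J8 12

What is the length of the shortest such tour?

Minimum total distance: 65 m.

00-Z9-H2-A1-J8-E5-00: 11+20+17+20+12+3 = 83
00-Z9-H2-A1-E5-J8-00: 11+20+17+11+12+15 = 86
00-Z9-H2-J8-A1-E5-00: 11+20+18+20+11+3 = 83
00-Z9-H2-J8-E5-A1-00: 11+20+18+12+11+12 = 84
00-Z9-H2-E5-A1-J8-00: 11+20+6+11+20+15 = 83
00-Z9-H2-E5-J8-A1-00: 11+20+6+12+20+12 = 81
00-Z9-A1-H2-J8-E5-00: 11+7+17+18+12+3 = 68
00-Z9-A1-H2-E5-J8-00: 11+7+17+6+12+15 = 68
00-Z9-A1-J8-H2-E5-00: 11+7+20+18+6+3 = 65
00-Z9-A1-J8-E5-H2-00: 11+7+20+12+6+9 = 65
00-Z9-A1-E5-H2-J8-00: 11+7+11+6+18+15 = 68
00-Z9-A1-E5-J8-H2-00: 11+7+11+12+18+9 = 68
00-Z9-J8-H2-A1-E5-00: 11+26+18+17+11+3 = 86
00-Z9-J8-H2-E5-A1-00: 11+26+18+6+11+12 = 84
… (46 more)
The minimum is 65.
One optimal route: 00 → Z9 → A1 → J8 → H2 → E5 → 00 (or its reverse).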